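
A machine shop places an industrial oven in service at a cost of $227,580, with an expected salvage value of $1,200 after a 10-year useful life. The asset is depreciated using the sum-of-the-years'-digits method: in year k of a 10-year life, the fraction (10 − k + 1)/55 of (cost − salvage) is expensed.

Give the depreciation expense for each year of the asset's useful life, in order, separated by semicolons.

Depreciable base = $227,580 − $1,200 = $226,380.
Sum of the years' digits = 10+9+8+7+6+5+4+3+2+1 = 55.
Year 1: $226,380 × 10/55 = $41,160. Book value $186,420.
Year 2: $226,380 × 9/55 = $37,044. Book value $149,376.
Year 3: $226,380 × 8/55 = $32,928. Book value $116,448.
Year 4: $226,380 × 7/55 = $28,812. Book value $87,636.
Year 5: $226,380 × 6/55 = $24,696. Book value $62,940.
Year 6: $226,380 × 5/55 = $20,580. Book value $42,360.
Year 7: $226,380 × 4/55 = $16,464. Book value $25,896.
Year 8: $226,380 × 3/55 = $12,348. Book value $13,548.
Year 9: $226,380 × 2/55 = $8,232. Book value $5,316.
Year 10: $226,380 × 1/55 = $4,116. Book value $1,200.

$41,160; $37,044; $32,928; $28,812; $24,696; $20,580; $16,464; $12,348; $8,232; $4,116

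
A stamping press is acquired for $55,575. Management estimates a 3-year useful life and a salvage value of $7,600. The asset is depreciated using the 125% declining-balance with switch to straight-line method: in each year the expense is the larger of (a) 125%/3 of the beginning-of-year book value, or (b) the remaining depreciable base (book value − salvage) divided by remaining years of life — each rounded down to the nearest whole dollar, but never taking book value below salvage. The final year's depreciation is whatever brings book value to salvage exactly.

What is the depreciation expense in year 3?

$11,312

Depreciable base = $55,575 − $7,600 = $47,975.
Year 1: DB = ⌊$55,575 × 125%/3⌋ = $23,156; SL = ⌊$47,975/3⌋ = $15,991 → take DB $23,156. Book value $32,419.
Year 2: DB = ⌊$32,419 × 125%/3⌋ = $13,507; SL = ⌊$24,819/2⌋ = $12,409 → take DB $13,507. Book value $18,912.
Year 3 (final): $18,912 − $7,600 = $11,312. Book value $7,600.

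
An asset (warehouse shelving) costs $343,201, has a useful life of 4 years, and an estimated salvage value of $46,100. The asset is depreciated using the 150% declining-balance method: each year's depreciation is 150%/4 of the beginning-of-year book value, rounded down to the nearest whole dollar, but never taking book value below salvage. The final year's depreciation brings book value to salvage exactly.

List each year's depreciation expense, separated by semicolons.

$128,700; $80,437; $50,274; $37,690

Depreciable base = $343,201 − $46,100 = $297,101.
Year 1: ⌊$343,201 × 150%/4⌋ = $128,700. Book value $214,501.
Year 2: ⌊$214,501 × 150%/4⌋ = $80,437. Book value $134,064.
Year 3: ⌊$134,064 × 150%/4⌋ = $50,274. Book value $83,790.
Year 4 (final): $83,790 − $46,100 = $37,690. Book value $46,100.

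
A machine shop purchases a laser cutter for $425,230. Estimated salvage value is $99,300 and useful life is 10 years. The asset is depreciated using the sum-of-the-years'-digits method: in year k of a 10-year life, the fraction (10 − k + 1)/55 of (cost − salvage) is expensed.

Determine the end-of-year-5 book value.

$188,190

Depreciable base = $425,230 − $99,300 = $325,930.
Sum of the years' digits = 10+9+8+7+6+5+4+3+2+1 = 55.
Year 1: $325,930 × 10/55 = $59,260. Book value $365,970.
Year 2: $325,930 × 9/55 = $53,334. Book value $312,636.
Year 3: $325,930 × 8/55 = $47,408. Book value $265,228.
Year 4: $325,930 × 7/55 = $41,482. Book value $223,746.
Year 5: $325,930 × 6/55 = $35,556. Book value $188,190.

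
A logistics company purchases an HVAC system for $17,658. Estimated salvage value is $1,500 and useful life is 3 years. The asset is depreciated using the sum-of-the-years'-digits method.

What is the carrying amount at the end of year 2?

Depreciable base = $17,658 − $1,500 = $16,158.
Sum of the years' digits = 3+2+1 = 6.
Year 1: $16,158 × 3/6 = $8,079. Book value $9,579.
Year 2: $16,158 × 2/6 = $5,386. Book value $4,193.

$4,193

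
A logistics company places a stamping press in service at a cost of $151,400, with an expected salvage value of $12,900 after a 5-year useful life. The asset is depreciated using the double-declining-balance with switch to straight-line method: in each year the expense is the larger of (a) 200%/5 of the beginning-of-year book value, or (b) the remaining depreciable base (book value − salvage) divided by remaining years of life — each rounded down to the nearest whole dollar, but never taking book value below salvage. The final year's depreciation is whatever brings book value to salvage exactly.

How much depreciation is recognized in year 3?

$21,801

Depreciable base = $151,400 − $12,900 = $138,500.
Year 1: DB = ⌊$151,400 × 200%/5⌋ = $60,560; SL = ⌊$138,500/5⌋ = $27,700 → take DB $60,560. Book value $90,840.
Year 2: DB = ⌊$90,840 × 200%/5⌋ = $36,336; SL = ⌊$77,940/4⌋ = $19,485 → take DB $36,336. Book value $54,504.
Year 3: DB = ⌊$54,504 × 200%/5⌋ = $21,801; SL = ⌊$41,604/3⌋ = $13,868 → take DB $21,801. Book value $32,703.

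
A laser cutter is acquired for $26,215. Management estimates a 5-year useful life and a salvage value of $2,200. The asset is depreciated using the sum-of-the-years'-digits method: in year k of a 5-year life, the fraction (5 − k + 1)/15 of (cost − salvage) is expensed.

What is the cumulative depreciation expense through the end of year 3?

$19,212

Depreciable base = $26,215 − $2,200 = $24,015.
Sum of the years' digits = 5+4+3+2+1 = 15.
Year 1: $24,015 × 5/15 = $8,005. Book value $18,210.
Year 2: $24,015 × 4/15 = $6,404. Book value $11,806.
Year 3: $24,015 × 3/15 = $4,803. Book value $7,003.
Accumulated through year 3 = $26,215 − $7,003 = $19,212.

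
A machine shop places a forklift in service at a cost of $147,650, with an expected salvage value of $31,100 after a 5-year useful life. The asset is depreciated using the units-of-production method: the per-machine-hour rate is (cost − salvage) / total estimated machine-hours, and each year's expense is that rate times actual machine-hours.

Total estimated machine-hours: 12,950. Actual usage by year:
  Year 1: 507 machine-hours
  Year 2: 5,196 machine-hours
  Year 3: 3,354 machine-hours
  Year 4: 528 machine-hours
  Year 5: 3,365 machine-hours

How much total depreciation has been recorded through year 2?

Depreciable base = $147,650 − $31,100 = $116,550.
Rate = $116,550 / 12,950 machine-hours = $9 per machine-hour.
Year 1: 507 × $9 = $4,563. Book value $143,087.
Year 2: 5,196 × $9 = $46,764. Book value $96,323.
Accumulated through year 2 = $147,650 − $96,323 = $51,327.

$51,327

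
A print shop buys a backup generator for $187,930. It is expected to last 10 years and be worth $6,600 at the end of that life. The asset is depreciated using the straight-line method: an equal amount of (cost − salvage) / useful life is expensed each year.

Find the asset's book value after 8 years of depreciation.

Depreciable base = $187,930 − $6,600 = $181,330.
Annual expense = $181,330 / 10 = $18,133.
End of year 1: book value $169,797.
End of year 2: book value $151,664.
End of year 3: book value $133,531.
End of year 4: book value $115,398.
End of year 5: book value $97,265.
End of year 6: book value $79,132.
End of year 7: book value $60,999.
End of year 8: book value $42,866.

$42,866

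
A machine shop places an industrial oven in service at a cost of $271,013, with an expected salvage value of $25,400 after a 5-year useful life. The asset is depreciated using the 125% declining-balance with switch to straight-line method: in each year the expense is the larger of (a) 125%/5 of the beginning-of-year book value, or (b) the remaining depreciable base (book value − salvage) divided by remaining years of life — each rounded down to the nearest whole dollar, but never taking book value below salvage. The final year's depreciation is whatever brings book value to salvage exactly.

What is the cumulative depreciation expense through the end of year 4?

$203,264

Depreciable base = $271,013 − $25,400 = $245,613.
Year 1: DB = ⌊$271,013 × 125%/5⌋ = $67,753; SL = ⌊$245,613/5⌋ = $49,122 → take DB $67,753. Book value $203,260.
Year 2: DB = ⌊$203,260 × 125%/5⌋ = $50,815; SL = ⌊$177,860/4⌋ = $44,465 → take DB $50,815. Book value $152,445.
Year 3: DB = ⌊$152,445 × 125%/5⌋ = $38,111; SL = ⌊$127,045/3⌋ = $42,348 → take SL $42,348. Book value $110,097.
Year 4: DB = ⌊$110,097 × 125%/5⌋ = $27,524; SL = ⌊$84,697/2⌋ = $42,348 → take SL $42,348. Book value $67,749.
Accumulated through year 4 = $271,013 − $67,749 = $203,264.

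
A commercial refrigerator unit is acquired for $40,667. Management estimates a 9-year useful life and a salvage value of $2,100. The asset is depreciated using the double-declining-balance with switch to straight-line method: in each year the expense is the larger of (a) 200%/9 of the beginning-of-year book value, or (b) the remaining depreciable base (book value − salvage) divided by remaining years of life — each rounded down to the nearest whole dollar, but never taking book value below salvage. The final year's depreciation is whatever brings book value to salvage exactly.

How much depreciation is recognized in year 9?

$2,302

Depreciable base = $40,667 − $2,100 = $38,567.
Year 1: DB = ⌊$40,667 × 200%/9⌋ = $9,037; SL = ⌊$38,567/9⌋ = $4,285 → take DB $9,037. Book value $31,630.
Year 2: DB = ⌊$31,630 × 200%/9⌋ = $7,028; SL = ⌊$29,530/8⌋ = $3,691 → take DB $7,028. Book value $24,602.
Year 3: DB = ⌊$24,602 × 200%/9⌋ = $5,467; SL = ⌊$22,502/7⌋ = $3,214 → take DB $5,467. Book value $19,135.
Year 4: DB = ⌊$19,135 × 200%/9⌋ = $4,252; SL = ⌊$17,035/6⌋ = $2,839 → take DB $4,252. Book value $14,883.
Year 5: DB = ⌊$14,883 × 200%/9⌋ = $3,307; SL = ⌊$12,783/5⌋ = $2,556 → take DB $3,307. Book value $11,576.
Year 6: DB = ⌊$11,576 × 200%/9⌋ = $2,572; SL = ⌊$9,476/4⌋ = $2,369 → take DB $2,572. Book value $9,004.
Year 7: DB = ⌊$9,004 × 200%/9⌋ = $2,000; SL = ⌊$6,904/3⌋ = $2,301 → take SL $2,301. Book value $6,703.
Year 8: DB = ⌊$6,703 × 200%/9⌋ = $1,489; SL = ⌊$4,603/2⌋ = $2,301 → take SL $2,301. Book value $4,402.
Year 9 (final): $4,402 − $2,100 = $2,302. Book value $2,100.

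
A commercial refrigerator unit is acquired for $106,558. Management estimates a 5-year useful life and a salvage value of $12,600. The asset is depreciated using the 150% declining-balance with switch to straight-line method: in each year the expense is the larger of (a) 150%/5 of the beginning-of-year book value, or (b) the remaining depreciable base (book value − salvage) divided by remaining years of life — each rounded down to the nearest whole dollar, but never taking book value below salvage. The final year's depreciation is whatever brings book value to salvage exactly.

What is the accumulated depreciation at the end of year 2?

$54,344

Depreciable base = $106,558 − $12,600 = $93,958.
Year 1: DB = ⌊$106,558 × 150%/5⌋ = $31,967; SL = ⌊$93,958/5⌋ = $18,791 → take DB $31,967. Book value $74,591.
Year 2: DB = ⌊$74,591 × 150%/5⌋ = $22,377; SL = ⌊$61,991/4⌋ = $15,497 → take DB $22,377. Book value $52,214.
Accumulated through year 2 = $106,558 − $52,214 = $54,344.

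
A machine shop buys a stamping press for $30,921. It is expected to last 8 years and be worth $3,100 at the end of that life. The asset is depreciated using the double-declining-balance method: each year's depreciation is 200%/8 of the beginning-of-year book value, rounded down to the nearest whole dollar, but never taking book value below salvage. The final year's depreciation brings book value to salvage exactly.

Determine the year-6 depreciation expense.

Depreciable base = $30,921 − $3,100 = $27,821.
Year 1: ⌊$30,921 × 200%/8⌋ = $7,730. Book value $23,191.
Year 2: ⌊$23,191 × 200%/8⌋ = $5,797. Book value $17,394.
Year 3: ⌊$17,394 × 200%/8⌋ = $4,348. Book value $13,046.
Year 4: ⌊$13,046 × 200%/8⌋ = $3,261. Book value $9,785.
Year 5: ⌊$9,785 × 200%/8⌋ = $2,446. Book value $7,339.
Year 6: ⌊$7,339 × 200%/8⌋ = $1,834. Book value $5,505.

$1,834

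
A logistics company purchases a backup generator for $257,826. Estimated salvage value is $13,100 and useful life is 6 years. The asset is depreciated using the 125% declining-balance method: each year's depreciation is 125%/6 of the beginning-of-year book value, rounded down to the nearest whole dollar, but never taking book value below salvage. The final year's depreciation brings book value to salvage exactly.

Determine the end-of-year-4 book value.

Depreciable base = $257,826 − $13,100 = $244,726.
Year 1: ⌊$257,826 × 125%/6⌋ = $53,713. Book value $204,113.
Year 2: ⌊$204,113 × 125%/6⌋ = $42,523. Book value $161,590.
Year 3: ⌊$161,590 × 125%/6⌋ = $33,664. Book value $127,926.
Year 4: ⌊$127,926 × 125%/6⌋ = $26,651. Book value $101,275.

$101,275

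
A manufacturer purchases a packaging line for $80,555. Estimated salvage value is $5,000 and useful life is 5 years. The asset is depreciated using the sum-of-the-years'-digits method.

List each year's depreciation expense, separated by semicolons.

$25,185; $20,148; $15,111; $10,074; $5,037

Depreciable base = $80,555 − $5,000 = $75,555.
Sum of the years' digits = 5+4+3+2+1 = 15.
Year 1: $75,555 × 5/15 = $25,185. Book value $55,370.
Year 2: $75,555 × 4/15 = $20,148. Book value $35,222.
Year 3: $75,555 × 3/15 = $15,111. Book value $20,111.
Year 4: $75,555 × 2/15 = $10,074. Book value $10,037.
Year 5: $75,555 × 1/15 = $5,037. Book value $5,000.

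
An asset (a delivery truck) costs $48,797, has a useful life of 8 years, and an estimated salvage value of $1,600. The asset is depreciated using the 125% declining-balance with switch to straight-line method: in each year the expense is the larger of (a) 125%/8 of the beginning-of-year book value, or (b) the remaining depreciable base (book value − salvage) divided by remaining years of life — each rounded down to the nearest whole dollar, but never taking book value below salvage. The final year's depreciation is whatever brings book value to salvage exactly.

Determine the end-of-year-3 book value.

Depreciable base = $48,797 − $1,600 = $47,197.
Year 1: DB = ⌊$48,797 × 125%/8⌋ = $7,624; SL = ⌊$47,197/8⌋ = $5,899 → take DB $7,624. Book value $41,173.
Year 2: DB = ⌊$41,173 × 125%/8⌋ = $6,433; SL = ⌊$39,573/7⌋ = $5,653 → take DB $6,433. Book value $34,740.
Year 3: DB = ⌊$34,740 × 125%/8⌋ = $5,428; SL = ⌊$33,140/6⌋ = $5,523 → take SL $5,523. Book value $29,217.

$29,217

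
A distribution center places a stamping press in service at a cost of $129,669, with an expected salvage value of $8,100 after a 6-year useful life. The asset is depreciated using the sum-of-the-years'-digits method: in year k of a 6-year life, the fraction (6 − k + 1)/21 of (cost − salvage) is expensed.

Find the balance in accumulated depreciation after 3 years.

Depreciable base = $129,669 − $8,100 = $121,569.
Sum of the years' digits = 6+5+4+3+2+1 = 21.
Year 1: $121,569 × 6/21 = $34,734. Book value $94,935.
Year 2: $121,569 × 5/21 = $28,945. Book value $65,990.
Year 3: $121,569 × 4/21 = $23,156. Book value $42,834.
Accumulated through year 3 = $129,669 − $42,834 = $86,835.

$86,835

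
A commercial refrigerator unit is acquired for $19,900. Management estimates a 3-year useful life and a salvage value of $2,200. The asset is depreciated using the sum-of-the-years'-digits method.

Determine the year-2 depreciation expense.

Depreciable base = $19,900 − $2,200 = $17,700.
Sum of the years' digits = 3+2+1 = 6.
Year 1: $17,700 × 3/6 = $8,850. Book value $11,050.
Year 2: $17,700 × 2/6 = $5,900. Book value $5,150.

$5,900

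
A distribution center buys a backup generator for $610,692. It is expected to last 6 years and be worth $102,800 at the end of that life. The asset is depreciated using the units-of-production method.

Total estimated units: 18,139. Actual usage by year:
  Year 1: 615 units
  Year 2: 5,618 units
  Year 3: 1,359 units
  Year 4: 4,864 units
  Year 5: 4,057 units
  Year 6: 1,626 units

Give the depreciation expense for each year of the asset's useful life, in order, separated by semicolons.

Depreciable base = $610,692 − $102,800 = $507,892.
Rate = $507,892 / 18,139 units = $28 per unit.
Year 1: 615 × $28 = $17,220. Book value $593,472.
Year 2: 5,618 × $28 = $157,304. Book value $436,168.
Year 3: 1,359 × $28 = $38,052. Book value $398,116.
Year 4: 4,864 × $28 = $136,192. Book value $261,924.
Year 5: 4,057 × $28 = $113,596. Book value $148,328.
Year 6: 1,626 × $28 = $45,528. Book value $102,800.

$17,220; $157,304; $38,052; $136,192; $113,596; $45,528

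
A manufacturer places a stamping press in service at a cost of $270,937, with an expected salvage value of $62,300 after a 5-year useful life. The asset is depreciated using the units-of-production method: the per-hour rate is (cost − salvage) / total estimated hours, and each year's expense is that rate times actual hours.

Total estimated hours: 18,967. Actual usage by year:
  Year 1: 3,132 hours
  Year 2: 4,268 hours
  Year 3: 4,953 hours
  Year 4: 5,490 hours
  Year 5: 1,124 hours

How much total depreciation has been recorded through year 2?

$81,400

Depreciable base = $270,937 − $62,300 = $208,637.
Rate = $208,637 / 18,967 hours = $11 per hour.
Year 1: 3,132 × $11 = $34,452. Book value $236,485.
Year 2: 4,268 × $11 = $46,948. Book value $189,537.
Accumulated through year 2 = $270,937 − $189,537 = $81,400.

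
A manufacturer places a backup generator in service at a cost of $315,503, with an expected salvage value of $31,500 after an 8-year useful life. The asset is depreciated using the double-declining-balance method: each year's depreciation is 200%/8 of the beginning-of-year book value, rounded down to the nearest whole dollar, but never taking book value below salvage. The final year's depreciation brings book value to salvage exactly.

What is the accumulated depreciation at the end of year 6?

$259,349

Depreciable base = $315,503 − $31,500 = $284,003.
Year 1: ⌊$315,503 × 200%/8⌋ = $78,875. Book value $236,628.
Year 2: ⌊$236,628 × 200%/8⌋ = $59,157. Book value $177,471.
Year 3: ⌊$177,471 × 200%/8⌋ = $44,367. Book value $133,104.
Year 4: ⌊$133,104 × 200%/8⌋ = $33,276. Book value $99,828.
Year 5: ⌊$99,828 × 200%/8⌋ = $24,957. Book value $74,871.
Year 6: ⌊$74,871 × 200%/8⌋ = $18,717. Book value $56,154.
Accumulated through year 6 = $315,503 − $56,154 = $259,349.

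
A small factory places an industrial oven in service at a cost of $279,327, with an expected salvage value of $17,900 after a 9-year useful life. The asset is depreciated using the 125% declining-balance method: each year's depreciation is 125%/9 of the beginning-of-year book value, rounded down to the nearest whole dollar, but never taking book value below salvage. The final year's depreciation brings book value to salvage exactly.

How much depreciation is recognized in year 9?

$66,551

Depreciable base = $279,327 − $17,900 = $261,427.
Year 1: ⌊$279,327 × 125%/9⌋ = $38,795. Book value $240,532.
Year 2: ⌊$240,532 × 125%/9⌋ = $33,407. Book value $207,125.
Year 3: ⌊$207,125 × 125%/9⌋ = $28,767. Book value $178,358.
Year 4: ⌊$178,358 × 125%/9⌋ = $24,771. Book value $153,587.
Year 5: ⌊$153,587 × 125%/9⌋ = $21,331. Book value $132,256.
Year 6: ⌊$132,256 × 125%/9⌋ = $18,368. Book value $113,888.
Year 7: ⌊$113,888 × 125%/9⌋ = $15,817. Book value $98,071.
Year 8: ⌊$98,071 × 125%/9⌋ = $13,620. Book value $84,451.
Year 9 (final): $84,451 − $17,900 = $66,551. Book value $17,900.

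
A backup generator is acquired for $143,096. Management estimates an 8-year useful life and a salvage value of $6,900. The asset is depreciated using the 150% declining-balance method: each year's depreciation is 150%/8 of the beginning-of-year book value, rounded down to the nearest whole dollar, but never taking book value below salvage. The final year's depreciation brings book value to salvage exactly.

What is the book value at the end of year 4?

$62,364

Depreciable base = $143,096 − $6,900 = $136,196.
Year 1: ⌊$143,096 × 150%/8⌋ = $26,830. Book value $116,266.
Year 2: ⌊$116,266 × 150%/8⌋ = $21,799. Book value $94,467.
Year 3: ⌊$94,467 × 150%/8⌋ = $17,712. Book value $76,755.
Year 4: ⌊$76,755 × 150%/8⌋ = $14,391. Book value $62,364.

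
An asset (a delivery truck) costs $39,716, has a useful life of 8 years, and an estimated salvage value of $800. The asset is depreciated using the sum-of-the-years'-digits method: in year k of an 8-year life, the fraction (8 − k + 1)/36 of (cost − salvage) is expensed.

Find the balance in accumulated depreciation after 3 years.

Depreciable base = $39,716 − $800 = $38,916.
Sum of the years' digits = 8+7+6+5+4+3+2+1 = 36.
Year 1: $38,916 × 8/36 = $8,648. Book value $31,068.
Year 2: $38,916 × 7/36 = $7,567. Book value $23,501.
Year 3: $38,916 × 6/36 = $6,486. Book value $17,015.
Accumulated through year 3 = $39,716 − $17,015 = $22,701.

$22,701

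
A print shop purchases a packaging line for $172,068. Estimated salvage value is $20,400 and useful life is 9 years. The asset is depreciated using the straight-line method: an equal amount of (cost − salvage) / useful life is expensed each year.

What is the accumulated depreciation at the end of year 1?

$16,852

Depreciable base = $172,068 − $20,400 = $151,668.
Annual expense = $151,668 / 9 = $16,852.
End of year 1: book value $155,216.
Accumulated through year 1 = $172,068 − $155,216 = $16,852.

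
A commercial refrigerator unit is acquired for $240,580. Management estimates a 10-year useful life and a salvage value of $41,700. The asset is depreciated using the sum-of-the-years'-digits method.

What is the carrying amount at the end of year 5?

Depreciable base = $240,580 − $41,700 = $198,880.
Sum of the years' digits = 10+9+8+7+6+5+4+3+2+1 = 55.
Year 1: $198,880 × 10/55 = $36,160. Book value $204,420.
Year 2: $198,880 × 9/55 = $32,544. Book value $171,876.
Year 3: $198,880 × 8/55 = $28,928. Book value $142,948.
Year 4: $198,880 × 7/55 = $25,312. Book value $117,636.
Year 5: $198,880 × 6/55 = $21,696. Book value $95,940.

$95,940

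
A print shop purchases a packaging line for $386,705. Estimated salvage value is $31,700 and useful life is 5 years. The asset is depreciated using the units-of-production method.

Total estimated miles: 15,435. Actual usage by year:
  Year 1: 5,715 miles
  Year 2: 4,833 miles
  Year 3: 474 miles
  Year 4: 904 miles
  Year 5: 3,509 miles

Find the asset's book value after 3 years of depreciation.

$133,199

Depreciable base = $386,705 − $31,700 = $355,005.
Rate = $355,005 / 15,435 miles = $23 per mile.
Year 1: 5,715 × $23 = $131,445. Book value $255,260.
Year 2: 4,833 × $23 = $111,159. Book value $144,101.
Year 3: 474 × $23 = $10,902. Book value $133,199.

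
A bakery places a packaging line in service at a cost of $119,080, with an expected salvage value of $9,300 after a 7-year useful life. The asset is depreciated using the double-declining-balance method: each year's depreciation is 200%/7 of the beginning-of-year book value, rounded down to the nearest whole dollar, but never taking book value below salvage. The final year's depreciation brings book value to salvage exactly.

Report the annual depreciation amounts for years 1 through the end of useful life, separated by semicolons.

$34,022; $24,302; $17,358; $12,399; $8,856; $6,326; $6,517

Depreciable base = $119,080 − $9,300 = $109,780.
Year 1: ⌊$119,080 × 200%/7⌋ = $34,022. Book value $85,058.
Year 2: ⌊$85,058 × 200%/7⌋ = $24,302. Book value $60,756.
Year 3: ⌊$60,756 × 200%/7⌋ = $17,358. Book value $43,398.
Year 4: ⌊$43,398 × 200%/7⌋ = $12,399. Book value $30,999.
Year 5: ⌊$30,999 × 200%/7⌋ = $8,856. Book value $22,143.
Year 6: ⌊$22,143 × 200%/7⌋ = $6,326. Book value $15,817.
Year 7 (final): $15,817 − $9,300 = $6,517. Book value $9,300.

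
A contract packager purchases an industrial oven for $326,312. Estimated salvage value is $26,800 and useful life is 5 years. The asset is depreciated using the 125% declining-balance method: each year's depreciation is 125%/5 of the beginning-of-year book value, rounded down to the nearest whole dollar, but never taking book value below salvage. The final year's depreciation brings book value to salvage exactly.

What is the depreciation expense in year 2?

Depreciable base = $326,312 − $26,800 = $299,512.
Year 1: ⌊$326,312 × 125%/5⌋ = $81,578. Book value $244,734.
Year 2: ⌊$244,734 × 125%/5⌋ = $61,183. Book value $183,551.

$61,183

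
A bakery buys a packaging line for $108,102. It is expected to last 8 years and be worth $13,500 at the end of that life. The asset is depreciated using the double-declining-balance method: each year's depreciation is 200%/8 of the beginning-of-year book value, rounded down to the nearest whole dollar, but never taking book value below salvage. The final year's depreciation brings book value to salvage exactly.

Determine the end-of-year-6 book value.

Depreciable base = $108,102 − $13,500 = $94,602.
Year 1: ⌊$108,102 × 200%/8⌋ = $27,025. Book value $81,077.
Year 2: ⌊$81,077 × 200%/8⌋ = $20,269. Book value $60,808.
Year 3: ⌊$60,808 × 200%/8⌋ = $15,202. Book value $45,606.
Year 4: ⌊$45,606 × 200%/8⌋ = $11,401. Book value $34,205.
Year 5: ⌊$34,205 × 200%/8⌋ = $8,551. Book value $25,654.
Year 6: ⌊$25,654 × 200%/8⌋ = $6,413. Book value $19,241.

$19,241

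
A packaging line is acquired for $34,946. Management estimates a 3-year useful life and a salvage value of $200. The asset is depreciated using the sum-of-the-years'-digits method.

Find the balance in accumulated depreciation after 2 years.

Depreciable base = $34,946 − $200 = $34,746.
Sum of the years' digits = 3+2+1 = 6.
Year 1: $34,746 × 3/6 = $17,373. Book value $17,573.
Year 2: $34,746 × 2/6 = $11,582. Book value $5,991.
Accumulated through year 2 = $34,946 − $5,991 = $28,955.

$28,955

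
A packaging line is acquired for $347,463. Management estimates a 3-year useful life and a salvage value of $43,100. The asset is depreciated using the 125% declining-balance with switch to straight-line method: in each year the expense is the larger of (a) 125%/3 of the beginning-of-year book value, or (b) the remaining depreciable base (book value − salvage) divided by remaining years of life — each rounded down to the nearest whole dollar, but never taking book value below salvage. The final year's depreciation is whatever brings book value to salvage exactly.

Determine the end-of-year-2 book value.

Depreciable base = $347,463 − $43,100 = $304,363.
Year 1: DB = ⌊$347,463 × 125%/3⌋ = $144,776; SL = ⌊$304,363/3⌋ = $101,454 → take DB $144,776. Book value $202,687.
Year 2: DB = ⌊$202,687 × 125%/3⌋ = $84,452; SL = ⌊$159,587/2⌋ = $79,793 → take DB $84,452. Book value $118,235.

$118,235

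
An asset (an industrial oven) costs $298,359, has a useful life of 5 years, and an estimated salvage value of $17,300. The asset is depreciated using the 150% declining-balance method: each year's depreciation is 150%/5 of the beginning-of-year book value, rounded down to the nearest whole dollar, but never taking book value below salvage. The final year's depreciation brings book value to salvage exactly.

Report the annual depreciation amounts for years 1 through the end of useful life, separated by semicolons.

Depreciable base = $298,359 − $17,300 = $281,059.
Year 1: ⌊$298,359 × 150%/5⌋ = $89,507. Book value $208,852.
Year 2: ⌊$208,852 × 150%/5⌋ = $62,655. Book value $146,197.
Year 3: ⌊$146,197 × 150%/5⌋ = $43,859. Book value $102,338.
Year 4: ⌊$102,338 × 150%/5⌋ = $30,701. Book value $71,637.
Year 5 (final): $71,637 − $17,300 = $54,337. Book value $17,300.

$89,507; $62,655; $43,859; $30,701; $54,337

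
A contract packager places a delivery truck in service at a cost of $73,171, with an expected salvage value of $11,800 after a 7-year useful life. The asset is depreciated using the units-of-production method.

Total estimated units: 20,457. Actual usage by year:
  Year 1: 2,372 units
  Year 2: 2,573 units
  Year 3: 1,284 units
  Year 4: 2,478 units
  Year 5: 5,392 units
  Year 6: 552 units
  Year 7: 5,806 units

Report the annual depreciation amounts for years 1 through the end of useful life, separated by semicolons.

Depreciable base = $73,171 − $11,800 = $61,371.
Rate = $61,371 / 20,457 units = $3 per unit.
Year 1: 2,372 × $3 = $7,116. Book value $66,055.
Year 2: 2,573 × $3 = $7,719. Book value $58,336.
Year 3: 1,284 × $3 = $3,852. Book value $54,484.
Year 4: 2,478 × $3 = $7,434. Book value $47,050.
Year 5: 5,392 × $3 = $16,176. Book value $30,874.
Year 6: 552 × $3 = $1,656. Book value $29,218.
Year 7: 5,806 × $3 = $17,418. Book value $11,800.

$7,116; $7,719; $3,852; $7,434; $16,176; $1,656; $17,418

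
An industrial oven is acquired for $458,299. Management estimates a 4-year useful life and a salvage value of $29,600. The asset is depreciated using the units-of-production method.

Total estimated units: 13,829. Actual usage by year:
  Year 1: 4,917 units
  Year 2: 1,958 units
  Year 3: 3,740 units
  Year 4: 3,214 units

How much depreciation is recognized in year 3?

$115,940

Depreciable base = $458,299 − $29,600 = $428,699.
Rate = $428,699 / 13,829 units = $31 per unit.
Year 1: 4,917 × $31 = $152,427. Book value $305,872.
Year 2: 1,958 × $31 = $60,698. Book value $245,174.
Year 3: 3,740 × $31 = $115,940. Book value $129,234.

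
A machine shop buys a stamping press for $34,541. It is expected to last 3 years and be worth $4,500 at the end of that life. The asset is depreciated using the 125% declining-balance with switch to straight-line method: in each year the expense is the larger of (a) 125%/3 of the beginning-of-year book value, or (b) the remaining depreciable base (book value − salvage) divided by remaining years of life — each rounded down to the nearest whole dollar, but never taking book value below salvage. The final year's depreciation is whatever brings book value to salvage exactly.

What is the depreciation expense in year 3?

Depreciable base = $34,541 − $4,500 = $30,041.
Year 1: DB = ⌊$34,541 × 125%/3⌋ = $14,392; SL = ⌊$30,041/3⌋ = $10,013 → take DB $14,392. Book value $20,149.
Year 2: DB = ⌊$20,149 × 125%/3⌋ = $8,395; SL = ⌊$15,649/2⌋ = $7,824 → take DB $8,395. Book value $11,754.
Year 3 (final): $11,754 − $4,500 = $7,254. Book value $4,500.

$7,254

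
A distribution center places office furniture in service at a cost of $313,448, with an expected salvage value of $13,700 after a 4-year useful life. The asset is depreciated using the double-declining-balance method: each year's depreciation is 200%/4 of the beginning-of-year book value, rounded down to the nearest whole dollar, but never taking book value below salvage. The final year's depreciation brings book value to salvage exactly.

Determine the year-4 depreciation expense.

Depreciable base = $313,448 − $13,700 = $299,748.
Year 1: ⌊$313,448 × 200%/4⌋ = $156,724. Book value $156,724.
Year 2: ⌊$156,724 × 200%/4⌋ = $78,362. Book value $78,362.
Year 3: ⌊$78,362 × 200%/4⌋ = $39,181. Book value $39,181.
Year 4 (final): $39,181 − $13,700 = $25,481. Book value $13,700.

$25,481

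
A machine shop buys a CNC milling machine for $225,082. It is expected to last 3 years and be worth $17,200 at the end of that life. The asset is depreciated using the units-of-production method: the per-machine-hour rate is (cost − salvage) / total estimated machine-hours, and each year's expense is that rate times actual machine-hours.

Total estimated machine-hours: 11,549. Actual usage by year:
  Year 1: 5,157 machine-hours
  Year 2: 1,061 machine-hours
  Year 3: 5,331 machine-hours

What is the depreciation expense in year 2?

Depreciable base = $225,082 − $17,200 = $207,882.
Rate = $207,882 / 11,549 machine-hours = $18 per machine-hour.
Year 1: 5,157 × $18 = $92,826. Book value $132,256.
Year 2: 1,061 × $18 = $19,098. Book value $113,158.

$19,098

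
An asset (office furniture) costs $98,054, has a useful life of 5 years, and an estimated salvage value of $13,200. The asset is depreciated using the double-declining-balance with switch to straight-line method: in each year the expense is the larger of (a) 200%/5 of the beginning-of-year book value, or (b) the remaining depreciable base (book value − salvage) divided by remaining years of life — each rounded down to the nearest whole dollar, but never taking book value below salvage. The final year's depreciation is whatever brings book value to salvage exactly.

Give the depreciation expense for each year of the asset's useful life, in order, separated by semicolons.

$39,221; $23,533; $14,120; $7,980; $0

Depreciable base = $98,054 − $13,200 = $84,854.
Year 1: DB = ⌊$98,054 × 200%/5⌋ = $39,221; SL = ⌊$84,854/5⌋ = $16,970 → take DB $39,221. Book value $58,833.
Year 2: DB = ⌊$58,833 × 200%/5⌋ = $23,533; SL = ⌊$45,633/4⌋ = $11,408 → take DB $23,533. Book value $35,300.
Year 3: DB = ⌊$35,300 × 200%/5⌋ = $14,120; SL = ⌊$22,100/3⌋ = $7,366 → take DB $14,120. Book value $21,180.
Year 4: DB = ⌊$21,180 × 200%/5⌋ = $8,472; SL = ⌊$7,980/2⌋ = $3,990 → take DB $8,472, capped at $7,980. Book value $13,200.
Year 5 (final): $13,200 − $13,200 = $0. Book value $13,200.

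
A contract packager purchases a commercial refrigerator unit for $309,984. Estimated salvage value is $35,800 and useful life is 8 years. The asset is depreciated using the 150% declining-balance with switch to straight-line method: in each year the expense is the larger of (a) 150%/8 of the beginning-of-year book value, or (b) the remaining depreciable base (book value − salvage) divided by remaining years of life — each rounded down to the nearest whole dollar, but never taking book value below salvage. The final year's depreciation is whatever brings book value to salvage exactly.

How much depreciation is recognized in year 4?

Depreciable base = $309,984 − $35,800 = $274,184.
Year 1: DB = ⌊$309,984 × 150%/8⌋ = $58,122; SL = ⌊$274,184/8⌋ = $34,273 → take DB $58,122. Book value $251,862.
Year 2: DB = ⌊$251,862 × 150%/8⌋ = $47,224; SL = ⌊$216,062/7⌋ = $30,866 → take DB $47,224. Book value $204,638.
Year 3: DB = ⌊$204,638 × 150%/8⌋ = $38,369; SL = ⌊$168,838/6⌋ = $28,139 → take DB $38,369. Book value $166,269.
Year 4: DB = ⌊$166,269 × 150%/8⌋ = $31,175; SL = ⌊$130,469/5⌋ = $26,093 → take DB $31,175. Book value $135,094.

$31,175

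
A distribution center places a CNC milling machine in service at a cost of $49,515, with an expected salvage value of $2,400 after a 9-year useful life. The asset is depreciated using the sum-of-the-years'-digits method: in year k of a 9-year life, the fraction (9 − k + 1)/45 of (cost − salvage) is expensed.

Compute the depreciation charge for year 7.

$3,141

Depreciable base = $49,515 − $2,400 = $47,115.
Sum of the years' digits = 9+8+7+6+5+4+3+2+1 = 45.
Year 1: $47,115 × 9/45 = $9,423. Book value $40,092.
Year 2: $47,115 × 8/45 = $8,376. Book value $31,716.
Year 3: $47,115 × 7/45 = $7,329. Book value $24,387.
Year 4: $47,115 × 6/45 = $6,282. Book value $18,105.
Year 5: $47,115 × 5/45 = $5,235. Book value $12,870.
Year 6: $47,115 × 4/45 = $4,188. Book value $8,682.
Year 7: $47,115 × 3/45 = $3,141. Book value $5,541.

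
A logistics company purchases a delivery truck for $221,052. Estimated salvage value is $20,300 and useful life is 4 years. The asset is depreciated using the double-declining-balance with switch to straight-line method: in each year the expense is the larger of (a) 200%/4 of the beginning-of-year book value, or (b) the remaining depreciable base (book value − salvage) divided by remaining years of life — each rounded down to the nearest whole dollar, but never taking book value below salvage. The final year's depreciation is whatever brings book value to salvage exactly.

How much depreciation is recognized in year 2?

Depreciable base = $221,052 − $20,300 = $200,752.
Year 1: DB = ⌊$221,052 × 200%/4⌋ = $110,526; SL = ⌊$200,752/4⌋ = $50,188 → take DB $110,526. Book value $110,526.
Year 2: DB = ⌊$110,526 × 200%/4⌋ = $55,263; SL = ⌊$90,226/3⌋ = $30,075 → take DB $55,263. Book value $55,263.

$55,263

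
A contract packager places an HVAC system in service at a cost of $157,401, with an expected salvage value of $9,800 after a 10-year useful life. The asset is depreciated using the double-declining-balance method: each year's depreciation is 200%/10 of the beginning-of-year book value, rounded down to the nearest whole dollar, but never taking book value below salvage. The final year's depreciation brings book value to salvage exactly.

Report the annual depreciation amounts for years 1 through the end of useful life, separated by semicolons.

$31,480; $25,184; $20,147; $16,118; $12,894; $10,315; $8,252; $6,602; $5,281; $11,328

Depreciable base = $157,401 − $9,800 = $147,601.
Year 1: ⌊$157,401 × 200%/10⌋ = $31,480. Book value $125,921.
Year 2: ⌊$125,921 × 200%/10⌋ = $25,184. Book value $100,737.
Year 3: ⌊$100,737 × 200%/10⌋ = $20,147. Book value $80,590.
Year 4: ⌊$80,590 × 200%/10⌋ = $16,118. Book value $64,472.
Year 5: ⌊$64,472 × 200%/10⌋ = $12,894. Book value $51,578.
Year 6: ⌊$51,578 × 200%/10⌋ = $10,315. Book value $41,263.
Year 7: ⌊$41,263 × 200%/10⌋ = $8,252. Book value $33,011.
Year 8: ⌊$33,011 × 200%/10⌋ = $6,602. Book value $26,409.
Year 9: ⌊$26,409 × 200%/10⌋ = $5,281. Book value $21,128.
Year 10 (final): $21,128 − $9,800 = $11,328. Book value $9,800.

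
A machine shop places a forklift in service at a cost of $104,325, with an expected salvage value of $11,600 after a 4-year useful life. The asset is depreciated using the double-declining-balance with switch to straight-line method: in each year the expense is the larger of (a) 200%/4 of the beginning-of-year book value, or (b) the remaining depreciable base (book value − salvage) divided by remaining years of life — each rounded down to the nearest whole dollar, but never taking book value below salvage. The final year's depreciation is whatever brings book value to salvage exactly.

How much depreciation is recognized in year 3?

$13,041

Depreciable base = $104,325 − $11,600 = $92,725.
Year 1: DB = ⌊$104,325 × 200%/4⌋ = $52,162; SL = ⌊$92,725/4⌋ = $23,181 → take DB $52,162. Book value $52,163.
Year 2: DB = ⌊$52,163 × 200%/4⌋ = $26,081; SL = ⌊$40,563/3⌋ = $13,521 → take DB $26,081. Book value $26,082.
Year 3: DB = ⌊$26,082 × 200%/4⌋ = $13,041; SL = ⌊$14,482/2⌋ = $7,241 → take DB $13,041. Book value $13,041.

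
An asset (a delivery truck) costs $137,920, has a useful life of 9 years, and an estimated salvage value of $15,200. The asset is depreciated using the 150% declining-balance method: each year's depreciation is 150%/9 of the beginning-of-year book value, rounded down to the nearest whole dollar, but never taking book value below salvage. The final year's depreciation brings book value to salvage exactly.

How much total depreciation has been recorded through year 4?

$71,406

Depreciable base = $137,920 − $15,200 = $122,720.
Year 1: ⌊$137,920 × 150%/9⌋ = $22,986. Book value $114,934.
Year 2: ⌊$114,934 × 150%/9⌋ = $19,155. Book value $95,779.
Year 3: ⌊$95,779 × 150%/9⌋ = $15,963. Book value $79,816.
Year 4: ⌊$79,816 × 150%/9⌋ = $13,302. Book value $66,514.
Accumulated through year 4 = $137,920 − $66,514 = $71,406.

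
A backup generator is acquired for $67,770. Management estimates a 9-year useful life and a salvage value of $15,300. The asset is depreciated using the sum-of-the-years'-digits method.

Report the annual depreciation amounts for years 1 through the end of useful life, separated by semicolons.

$10,494; $9,328; $8,162; $6,996; $5,830; $4,664; $3,498; $2,332; $1,166

Depreciable base = $67,770 − $15,300 = $52,470.
Sum of the years' digits = 9+8+7+6+5+4+3+2+1 = 45.
Year 1: $52,470 × 9/45 = $10,494. Book value $57,276.
Year 2: $52,470 × 8/45 = $9,328. Book value $47,948.
Year 3: $52,470 × 7/45 = $8,162. Book value $39,786.
Year 4: $52,470 × 6/45 = $6,996. Book value $32,790.
Year 5: $52,470 × 5/45 = $5,830. Book value $26,960.
Year 6: $52,470 × 4/45 = $4,664. Book value $22,296.
Year 7: $52,470 × 3/45 = $3,498. Book value $18,798.
Year 8: $52,470 × 2/45 = $2,332. Book value $16,466.
Year 9: $52,470 × 1/45 = $1,166. Book value $15,300.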